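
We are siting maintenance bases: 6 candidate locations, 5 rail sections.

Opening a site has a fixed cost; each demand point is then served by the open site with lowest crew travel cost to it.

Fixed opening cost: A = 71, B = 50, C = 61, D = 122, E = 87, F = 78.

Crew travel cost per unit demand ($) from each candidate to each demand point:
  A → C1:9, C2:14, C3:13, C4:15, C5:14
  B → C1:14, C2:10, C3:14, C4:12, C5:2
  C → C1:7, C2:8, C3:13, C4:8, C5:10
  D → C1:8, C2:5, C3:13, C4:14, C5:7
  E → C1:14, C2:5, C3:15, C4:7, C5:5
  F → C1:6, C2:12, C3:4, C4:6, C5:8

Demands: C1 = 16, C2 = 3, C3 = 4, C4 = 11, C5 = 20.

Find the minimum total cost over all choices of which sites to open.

376

Open {B, F}: assign each demand point to its cheapest open site.
  C1→F 16×6=96, C2→B 3×10=30, C3→F 4×4=16, C4→F 11×6=66, C5→B 20×2=40
  crew travel cost 248, fixed 128 → total 376.
Compare {B, C}: crew travel cost 316 + fixed 111 = 427.
Compare {B, C, F}: crew travel cost 242 + fixed 189 = 431.
Compare {A, B, F}: crew travel cost 248 + fixed 199 = 447.
All other subsets cost ≥ 427. Minimum total cost: 376.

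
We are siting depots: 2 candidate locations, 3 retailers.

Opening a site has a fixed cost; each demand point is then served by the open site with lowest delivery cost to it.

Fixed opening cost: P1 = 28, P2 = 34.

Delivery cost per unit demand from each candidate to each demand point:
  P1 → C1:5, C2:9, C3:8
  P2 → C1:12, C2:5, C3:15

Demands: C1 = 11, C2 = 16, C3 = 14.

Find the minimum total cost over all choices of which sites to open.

Open {P1, P2}: assign each demand point to its cheapest open site.
  C1→P1 11×5=55, C2→P2 16×5=80, C3→P1 14×8=112
  delivery cost 247, fixed 62 → total 309.
Compare {P1}: delivery cost 311 + fixed 28 = 339.
Compare {P2}: delivery cost 422 + fixed 34 = 456.

309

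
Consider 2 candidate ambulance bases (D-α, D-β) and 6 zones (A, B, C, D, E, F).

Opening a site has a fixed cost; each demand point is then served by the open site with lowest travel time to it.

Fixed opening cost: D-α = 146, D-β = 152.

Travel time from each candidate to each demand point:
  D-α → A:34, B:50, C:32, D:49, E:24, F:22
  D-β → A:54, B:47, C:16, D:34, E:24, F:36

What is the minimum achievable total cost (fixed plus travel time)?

Open {D-α}: assign each demand point to its cheapest open site.
  A→D-α 34, B→D-α 50, C→D-α 32, D→D-α 49, E→D-α 24, F→D-α 22
  travel time 211, fixed 146 → total 357.
Compare {D-β}: travel time 211 + fixed 152 = 363.
Compare {D-α, D-β}: travel time 177 + fixed 298 = 475.

357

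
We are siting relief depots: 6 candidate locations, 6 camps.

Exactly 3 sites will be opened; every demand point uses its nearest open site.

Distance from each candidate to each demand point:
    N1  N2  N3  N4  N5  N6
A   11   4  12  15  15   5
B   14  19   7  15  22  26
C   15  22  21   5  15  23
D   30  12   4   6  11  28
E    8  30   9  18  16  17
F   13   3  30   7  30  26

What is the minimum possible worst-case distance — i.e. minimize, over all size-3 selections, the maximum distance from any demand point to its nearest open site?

11

Open {A, B, D}.
  Farthest demand point is N1 at distance 11 (to A); all others are ≤ 11.
With {A, C, D} the worst case is 11.
With {A, D, E} the worst case is 11.
No size-3 selection achieves below 11.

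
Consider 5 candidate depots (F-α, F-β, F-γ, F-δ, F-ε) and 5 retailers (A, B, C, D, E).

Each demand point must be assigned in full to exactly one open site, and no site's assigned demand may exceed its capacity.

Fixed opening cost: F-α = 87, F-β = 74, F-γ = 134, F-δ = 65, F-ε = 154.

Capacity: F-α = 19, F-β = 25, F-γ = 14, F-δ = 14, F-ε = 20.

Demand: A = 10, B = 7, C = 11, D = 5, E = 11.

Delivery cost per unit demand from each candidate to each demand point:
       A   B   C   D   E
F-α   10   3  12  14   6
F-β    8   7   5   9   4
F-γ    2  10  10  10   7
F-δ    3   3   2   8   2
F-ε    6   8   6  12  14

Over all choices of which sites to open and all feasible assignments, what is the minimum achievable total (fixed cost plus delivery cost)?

443

Open {F-α, F-β, F-δ}; cheapest assignment that respects the capacities:
  F-α (cap 19, load 18): B, E — cost 7×3 + 11×6 = 87
  F-β (cap 25, load 16): C, D — cost 11×5 + 5×9 = 100
  F-δ (cap 14, load 10): A — cost 10×3 = 30
  Shipping 217, fixed 226 → total 443.
  Any other capacity-feasible assignment to {F-α, F-β, F-δ} ships for at least 217.
Compare {F-β, F-γ, F-δ}: its best feasible assignment gives total 453.
Compare {F-α, F-β, F-γ}: its best feasible assignment gives total 502.
Every other set of open sites that can feasibly serve all demand totals ≥ 453 even under its best assignment. Minimum: 443.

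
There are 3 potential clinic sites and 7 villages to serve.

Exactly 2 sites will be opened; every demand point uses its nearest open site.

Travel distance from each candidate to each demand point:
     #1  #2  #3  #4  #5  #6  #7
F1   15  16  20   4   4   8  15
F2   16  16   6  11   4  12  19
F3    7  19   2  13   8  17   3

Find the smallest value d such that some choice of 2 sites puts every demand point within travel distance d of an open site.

16

Open {F1, F2}.
  Farthest demand point is #2 at travel distance 16 (to F1); all others are ≤ 16.
With {F1, F3} the worst case is 16.
With {F2, F3} the worst case is 16.
No size-2 selection achieves below 16.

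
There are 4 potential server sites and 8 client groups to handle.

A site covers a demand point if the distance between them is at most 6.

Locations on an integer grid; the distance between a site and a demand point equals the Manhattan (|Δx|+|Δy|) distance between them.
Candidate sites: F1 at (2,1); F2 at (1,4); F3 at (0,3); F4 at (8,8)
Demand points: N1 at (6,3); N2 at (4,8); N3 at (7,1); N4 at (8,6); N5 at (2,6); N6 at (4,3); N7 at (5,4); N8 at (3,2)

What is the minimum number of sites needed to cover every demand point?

2

Coverage sets (demand points within 6 of each site):
  F1: {N1, N3, N5, N6, N7, N8}
  F2: {N1, N5, N6, N7, N8}
  F3: {N1, N5, N6, N7, N8}
  F4: {N2, N4}
No single site covers all 8 demand points.
But {F1, F4} covers everything, so the minimum is 2.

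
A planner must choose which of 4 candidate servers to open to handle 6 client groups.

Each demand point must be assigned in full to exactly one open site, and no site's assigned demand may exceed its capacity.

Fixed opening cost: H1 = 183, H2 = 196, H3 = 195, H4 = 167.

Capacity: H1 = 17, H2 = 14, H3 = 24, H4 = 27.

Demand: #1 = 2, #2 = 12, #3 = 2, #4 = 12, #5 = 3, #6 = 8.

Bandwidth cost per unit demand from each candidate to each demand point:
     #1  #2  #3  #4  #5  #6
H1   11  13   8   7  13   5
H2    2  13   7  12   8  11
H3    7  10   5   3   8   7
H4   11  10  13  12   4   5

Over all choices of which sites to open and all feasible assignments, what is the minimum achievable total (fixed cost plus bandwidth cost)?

Open {H3, H4}; cheapest assignment that respects the capacities:
  H3 (cap 24, load 16): #1, #3, #4 — cost 2×7 + 2×5 + 12×3 = 60
  H4 (cap 27, load 23): #2, #5, #6 — cost 12×10 + 3×4 + 8×5 = 172
  Shipping 232, fixed 362 → total 594.
  Any other capacity-feasible assignment to {H3, H4} ships for at least 232.
Compare {H1, H4}: its best feasible assignment gives total 644.
Compare {H1, H3}: its best feasible assignment gives total 651.
Every other set of open sites that can feasibly serve all demand totals ≥ 644 even under its best assignment. Minimum: 594.

594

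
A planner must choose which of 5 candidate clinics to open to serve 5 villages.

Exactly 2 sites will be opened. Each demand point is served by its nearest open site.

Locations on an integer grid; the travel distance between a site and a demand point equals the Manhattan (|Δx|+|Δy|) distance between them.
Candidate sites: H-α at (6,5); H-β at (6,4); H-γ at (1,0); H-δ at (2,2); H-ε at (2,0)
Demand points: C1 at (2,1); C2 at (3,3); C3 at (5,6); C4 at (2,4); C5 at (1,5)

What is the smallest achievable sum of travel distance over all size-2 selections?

11

Open {H-α, H-δ}.
  C1→H-δ 1, C2→H-δ 2, C3→H-α 2, C4→H-δ 2, C5→H-δ 4  ⇒ total 11.
Compare {H-β, H-δ}: total 12.
Compare {H-α, H-ε}: total 16.
No size-2 selection does better; minimum is 11.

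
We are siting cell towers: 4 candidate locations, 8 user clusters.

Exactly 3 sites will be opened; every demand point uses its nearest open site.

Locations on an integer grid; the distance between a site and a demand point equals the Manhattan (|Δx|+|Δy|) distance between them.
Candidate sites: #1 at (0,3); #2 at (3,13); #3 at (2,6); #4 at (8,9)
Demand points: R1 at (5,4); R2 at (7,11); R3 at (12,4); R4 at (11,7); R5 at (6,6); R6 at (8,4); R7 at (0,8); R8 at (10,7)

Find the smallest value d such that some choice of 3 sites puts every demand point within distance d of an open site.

9

Open {#1, #2, #4}.
  Farthest demand point is R3 at distance 9 (to #4); all others are ≤ 9.
With {#1, #3, #4} the worst case is 9.
With {#2, #3, #4} the worst case is 9.
No size-3 selection achieves below 9.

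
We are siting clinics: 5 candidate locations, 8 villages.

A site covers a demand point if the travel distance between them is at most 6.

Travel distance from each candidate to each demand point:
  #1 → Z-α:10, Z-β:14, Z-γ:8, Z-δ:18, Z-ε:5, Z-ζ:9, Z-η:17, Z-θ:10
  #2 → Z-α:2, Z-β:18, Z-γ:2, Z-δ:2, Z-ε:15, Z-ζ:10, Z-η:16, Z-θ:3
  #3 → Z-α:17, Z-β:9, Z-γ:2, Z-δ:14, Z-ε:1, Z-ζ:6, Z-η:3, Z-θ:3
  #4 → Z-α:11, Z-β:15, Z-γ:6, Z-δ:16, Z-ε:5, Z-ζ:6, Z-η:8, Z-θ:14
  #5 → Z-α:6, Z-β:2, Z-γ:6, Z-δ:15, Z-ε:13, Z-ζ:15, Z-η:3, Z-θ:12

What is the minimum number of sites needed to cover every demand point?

3

Coverage sets (demand points within 6 of each site):
  #1: {Z-ε}
  #2: {Z-α, Z-γ, Z-δ, Z-θ}
  #3: {Z-γ, Z-ε, Z-ζ, Z-η, Z-θ}
  #4: {Z-γ, Z-ε, Z-ζ}
  #5: {Z-α, Z-β, Z-γ, Z-η}
No 2 sites suffice: every size-2 union leaves at least one demand point uncovered.
But {#2, #3, #5} covers everything, so the minimum is 3.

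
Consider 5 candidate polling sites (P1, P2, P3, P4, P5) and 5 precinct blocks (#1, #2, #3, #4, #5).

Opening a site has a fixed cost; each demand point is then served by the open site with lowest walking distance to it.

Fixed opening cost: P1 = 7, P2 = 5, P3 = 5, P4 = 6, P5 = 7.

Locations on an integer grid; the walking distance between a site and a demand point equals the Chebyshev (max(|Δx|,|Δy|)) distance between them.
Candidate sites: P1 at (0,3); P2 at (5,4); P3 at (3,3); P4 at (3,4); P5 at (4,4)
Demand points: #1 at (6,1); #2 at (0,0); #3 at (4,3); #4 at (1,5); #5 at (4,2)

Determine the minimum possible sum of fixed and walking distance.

15

Open {P3}: assign each demand point to its cheapest open site.
  #1→P3 3, #2→P3 3, #3→P3 1, #4→P3 2, #5→P3 1
  walking distance 10, fixed 5 → total 15.
Compare {P4}: walking distance 12 + fixed 6 = 18.
Compare {P2}: walking distance 15 + fixed 5 = 20.
Compare {P5}: walking distance 13 + fixed 7 = 20.
All other subsets cost ≥ 18. Minimum total cost: 15.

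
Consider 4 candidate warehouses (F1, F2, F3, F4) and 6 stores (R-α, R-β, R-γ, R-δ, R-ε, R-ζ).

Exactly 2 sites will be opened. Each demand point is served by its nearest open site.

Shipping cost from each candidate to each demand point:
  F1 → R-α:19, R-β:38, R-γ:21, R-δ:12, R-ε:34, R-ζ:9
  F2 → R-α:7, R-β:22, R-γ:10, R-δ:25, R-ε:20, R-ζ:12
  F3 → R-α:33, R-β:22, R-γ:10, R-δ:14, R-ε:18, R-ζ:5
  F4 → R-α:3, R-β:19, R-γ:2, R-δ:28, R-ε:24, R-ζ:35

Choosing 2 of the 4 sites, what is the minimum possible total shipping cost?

Open {F3, F4}.
  R-α→F4 3, R-β→F4 19, R-γ→F4 2, R-δ→F3 14, R-ε→F3 18, R-ζ→F3 5  ⇒ total 61.
Compare {F1, F4}: total 69.
Compare {F2, F3}: total 76.
No size-2 selection does better; minimum is 61.

61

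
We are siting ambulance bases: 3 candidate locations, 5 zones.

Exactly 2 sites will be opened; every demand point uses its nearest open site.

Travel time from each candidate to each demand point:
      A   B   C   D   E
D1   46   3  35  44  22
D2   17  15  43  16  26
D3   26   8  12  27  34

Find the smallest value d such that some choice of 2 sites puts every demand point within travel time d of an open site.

Open {D2, D3}.
  Farthest demand point is E at travel time 26 (to D2); all others are ≤ 26.
With {D1, D3} the worst case is 27.
With {D1, D2} the worst case is 35.
No size-2 selection achieves below 26.

26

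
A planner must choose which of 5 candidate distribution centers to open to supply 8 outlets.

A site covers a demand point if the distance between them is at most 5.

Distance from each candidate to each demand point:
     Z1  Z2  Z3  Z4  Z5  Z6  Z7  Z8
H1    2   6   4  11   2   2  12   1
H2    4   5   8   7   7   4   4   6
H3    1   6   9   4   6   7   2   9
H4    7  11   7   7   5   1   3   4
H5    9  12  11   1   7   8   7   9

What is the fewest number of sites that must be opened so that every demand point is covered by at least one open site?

Coverage sets (demand points within 5 of each site):
  H1: {Z1, Z3, Z5, Z6, Z8}
  H2: {Z1, Z2, Z6, Z7}
  H3: {Z1, Z4, Z7}
  H4: {Z5, Z6, Z7, Z8}
  H5: {Z4}
No 2 sites suffice: every size-2 union leaves at least one demand point uncovered.
But {H1, H2, H3} covers everything, so the minimum is 3.

3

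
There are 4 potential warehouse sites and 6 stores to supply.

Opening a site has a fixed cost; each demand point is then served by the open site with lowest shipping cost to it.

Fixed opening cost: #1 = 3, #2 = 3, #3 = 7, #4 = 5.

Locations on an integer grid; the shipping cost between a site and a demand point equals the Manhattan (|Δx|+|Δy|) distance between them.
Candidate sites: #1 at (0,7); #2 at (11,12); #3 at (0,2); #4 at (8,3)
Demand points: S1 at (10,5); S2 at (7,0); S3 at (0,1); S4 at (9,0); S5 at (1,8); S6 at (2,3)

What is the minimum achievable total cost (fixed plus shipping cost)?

Open {#1, #3, #4}: assign each demand point to its cheapest open site.
  S1→#4 4, S2→#4 4, S3→#3 1, S4→#4 4, S5→#1 2, S6→#3 3
  shipping cost 18, fixed 15 → total 33.
Compare {#1, #4}: shipping cost 26 + fixed 8 = 34.
Compare {#3, #4}: shipping cost 23 + fixed 12 = 35.
Compare {#1, #2, #3, #4}: shipping cost 18 + fixed 18 = 36.
All other subsets cost ≥ 34. Minimum total cost: 33.

33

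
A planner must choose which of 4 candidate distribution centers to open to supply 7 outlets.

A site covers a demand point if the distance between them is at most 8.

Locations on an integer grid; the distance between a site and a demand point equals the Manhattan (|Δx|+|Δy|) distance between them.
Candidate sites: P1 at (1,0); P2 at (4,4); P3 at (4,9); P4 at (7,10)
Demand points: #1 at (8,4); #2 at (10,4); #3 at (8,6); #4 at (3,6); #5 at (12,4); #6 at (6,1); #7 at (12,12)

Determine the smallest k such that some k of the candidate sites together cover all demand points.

2

Coverage sets (demand points within 8 of each site):
  P1: {#4, #6}
  P2: {#1, #2, #3, #4, #5, #6}
  P3: {#3, #4}
  P4: {#1, #3, #4, #7}
No single site covers all 7 demand points.
But {P2, P4} covers everything, so the minimum is 2.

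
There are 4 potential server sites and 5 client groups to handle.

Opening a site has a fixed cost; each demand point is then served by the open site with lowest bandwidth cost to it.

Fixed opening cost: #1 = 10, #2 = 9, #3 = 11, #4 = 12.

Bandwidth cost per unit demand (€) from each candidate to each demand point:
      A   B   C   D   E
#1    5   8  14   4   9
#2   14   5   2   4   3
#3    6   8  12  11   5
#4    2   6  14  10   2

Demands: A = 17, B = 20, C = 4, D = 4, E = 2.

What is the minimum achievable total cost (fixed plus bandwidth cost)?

Open {#2, #4}: assign each demand point to its cheapest open site.
  A→#4 17×2=34, B→#2 20×5=100, C→#2 4×2=8, D→#2 4×4=16, E→#4 2×2=4
  bandwidth cost 162, fixed 21 → total 183.
Compare {#1, #2, #4}: bandwidth cost 162 + fixed 31 = 193.
Compare {#2, #3, #4}: bandwidth cost 162 + fixed 32 = 194.
Compare {#1, #2, #3, #4}: bandwidth cost 162 + fixed 42 = 204.
All other subsets cost ≥ 193. Minimum total cost: 183.

183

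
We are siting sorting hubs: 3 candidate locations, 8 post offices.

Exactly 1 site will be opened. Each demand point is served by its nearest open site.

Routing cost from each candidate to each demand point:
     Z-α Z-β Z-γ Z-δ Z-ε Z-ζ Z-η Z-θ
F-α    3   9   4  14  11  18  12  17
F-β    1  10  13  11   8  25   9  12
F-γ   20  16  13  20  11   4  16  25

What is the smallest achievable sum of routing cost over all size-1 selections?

88

Open {F-α}.
  Z-α→F-α 3, Z-β→F-α 9, Z-γ→F-α 4, Z-δ→F-α 14, Z-ε→F-α 11, Z-ζ→F-α 18, Z-η→F-α 12, Z-θ→F-α 17  ⇒ total 88.
Compare {F-β}: total 89.
Compare {F-γ}: total 125.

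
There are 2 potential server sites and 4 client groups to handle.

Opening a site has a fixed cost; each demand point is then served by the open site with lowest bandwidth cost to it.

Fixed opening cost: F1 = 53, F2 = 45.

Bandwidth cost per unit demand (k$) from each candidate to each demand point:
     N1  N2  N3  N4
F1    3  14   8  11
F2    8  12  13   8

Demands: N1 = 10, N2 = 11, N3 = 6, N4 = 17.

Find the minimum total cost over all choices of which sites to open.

Open {F1, F2}: assign each demand point to its cheapest open site.
  N1→F1 10×3=30, N2→F2 11×12=132, N3→F1 6×8=48, N4→F2 17×8=136
  bandwidth cost 346, fixed 98 → total 444.
Compare {F2}: bandwidth cost 426 + fixed 45 = 471.
Compare {F1}: bandwidth cost 419 + fixed 53 = 472.

444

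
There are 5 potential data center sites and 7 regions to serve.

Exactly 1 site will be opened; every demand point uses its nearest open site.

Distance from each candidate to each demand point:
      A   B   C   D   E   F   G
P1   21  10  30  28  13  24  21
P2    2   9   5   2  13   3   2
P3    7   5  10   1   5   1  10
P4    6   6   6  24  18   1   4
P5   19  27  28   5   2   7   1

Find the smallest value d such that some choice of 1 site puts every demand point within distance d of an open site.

10

Open {P3}.
  Farthest demand point is C at distance 10 (to P3); all others are ≤ 10.
With {P2} the worst case is 13.
With {P4} the worst case is 24.
No size-1 selection achieves below 10.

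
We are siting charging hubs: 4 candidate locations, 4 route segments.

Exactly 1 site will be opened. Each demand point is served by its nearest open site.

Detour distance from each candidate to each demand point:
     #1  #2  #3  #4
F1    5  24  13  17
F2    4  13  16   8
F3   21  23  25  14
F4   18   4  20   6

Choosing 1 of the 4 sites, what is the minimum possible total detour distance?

41

Open {F2}.
  #1→F2 4, #2→F2 13, #3→F2 16, #4→F2 8  ⇒ total 41.
Compare {F4}: total 48.
Compare {F1}: total 59.
No size-1 selection does better; minimum is 41.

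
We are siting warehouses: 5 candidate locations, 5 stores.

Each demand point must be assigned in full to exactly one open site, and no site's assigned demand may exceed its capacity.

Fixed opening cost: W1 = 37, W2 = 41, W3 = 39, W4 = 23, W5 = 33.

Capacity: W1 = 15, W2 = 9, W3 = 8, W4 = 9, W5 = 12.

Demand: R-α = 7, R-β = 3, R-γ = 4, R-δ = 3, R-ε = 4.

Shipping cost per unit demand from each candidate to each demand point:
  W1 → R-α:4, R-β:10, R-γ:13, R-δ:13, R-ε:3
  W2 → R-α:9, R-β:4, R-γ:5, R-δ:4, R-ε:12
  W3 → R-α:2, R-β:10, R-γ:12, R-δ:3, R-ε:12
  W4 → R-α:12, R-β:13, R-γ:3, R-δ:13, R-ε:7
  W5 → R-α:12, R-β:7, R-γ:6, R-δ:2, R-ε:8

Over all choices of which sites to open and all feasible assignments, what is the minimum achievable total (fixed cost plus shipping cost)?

Open {W1, W5}; cheapest assignment that respects the capacities:
  W1 (cap 15, load 11): R-α, R-ε — cost 7×4 + 4×3 = 40
  W5 (cap 12, load 10): R-β, R-γ, R-δ — cost 3×7 + 4×6 + 3×2 = 51
  Shipping 91, fixed 70 → total 161.
  Any other capacity-feasible assignment to {W1, W5} ships for at least 91.
Compare {W1, W4, W5}: its best feasible assignment gives total 172.
Compare {W3, W4, W5}: its best feasible assignment gives total 176.
Every other set of open sites that can feasibly serve all demand totals ≥ 172 even under its best assignment. Minimum: 161.

161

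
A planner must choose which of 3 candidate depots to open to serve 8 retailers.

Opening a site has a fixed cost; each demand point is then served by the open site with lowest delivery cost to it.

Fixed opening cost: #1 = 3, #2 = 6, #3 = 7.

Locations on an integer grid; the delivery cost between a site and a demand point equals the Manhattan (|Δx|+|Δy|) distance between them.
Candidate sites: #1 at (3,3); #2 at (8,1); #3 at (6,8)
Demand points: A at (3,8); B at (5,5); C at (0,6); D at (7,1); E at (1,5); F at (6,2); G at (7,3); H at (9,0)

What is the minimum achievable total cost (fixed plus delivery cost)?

37

Open {#1, #2}: assign each demand point to its cheapest open site.
  A→#1 5, B→#1 4, C→#1 6, D→#2 1, E→#1 4, F→#2 3, G→#2 3, H→#2 2
  delivery cost 28, fixed 9 → total 37.
Compare {#1, #2, #3}: delivery cost 26 + fixed 16 = 42.
Compare {#1}: delivery cost 42 + fixed 3 = 45.
Compare {#2, #3}: delivery cost 32 + fixed 13 = 45.
All other subsets cost ≥ 42. Minimum total cost: 37.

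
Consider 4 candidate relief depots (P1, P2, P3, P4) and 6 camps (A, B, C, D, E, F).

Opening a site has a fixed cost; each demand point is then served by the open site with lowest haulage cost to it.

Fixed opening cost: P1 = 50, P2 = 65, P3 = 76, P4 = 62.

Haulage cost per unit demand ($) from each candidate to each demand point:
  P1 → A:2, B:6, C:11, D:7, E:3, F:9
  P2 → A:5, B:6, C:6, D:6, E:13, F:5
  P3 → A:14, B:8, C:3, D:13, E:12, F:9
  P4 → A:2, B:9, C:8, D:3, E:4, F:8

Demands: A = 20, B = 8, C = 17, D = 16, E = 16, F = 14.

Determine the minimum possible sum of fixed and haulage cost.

Open {P2, P4}: assign each demand point to its cheapest open site.
  A→P4 20×2=40, B→P2 8×6=48, C→P2 17×6=102, D→P4 16×3=48, E→P4 16×4=64, F→P2 14×5=70
  haulage cost 372, fixed 127 → total 499.
Compare {P3, P4}: haulage cost 379 + fixed 138 = 517.
Compare {P1, P2}: haulage cost 404 + fixed 115 = 519.
Compare {P2, P3, P4}: haulage cost 321 + fixed 203 = 524.
All other subsets cost ≥ 517. Minimum total cost: 499.

499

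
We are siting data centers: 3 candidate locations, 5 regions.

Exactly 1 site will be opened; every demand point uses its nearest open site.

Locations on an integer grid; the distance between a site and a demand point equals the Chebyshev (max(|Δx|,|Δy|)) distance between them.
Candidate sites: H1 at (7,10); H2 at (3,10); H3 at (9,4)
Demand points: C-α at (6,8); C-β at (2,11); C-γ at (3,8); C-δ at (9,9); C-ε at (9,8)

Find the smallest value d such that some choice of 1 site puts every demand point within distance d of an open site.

Open {H1}.
  Farthest demand point is C-β at distance 5 (to H1); all others are ≤ 5.
With {H2} the worst case is 6.
With {H3} the worst case is 7.
No size-1 selection achieves below 5.

5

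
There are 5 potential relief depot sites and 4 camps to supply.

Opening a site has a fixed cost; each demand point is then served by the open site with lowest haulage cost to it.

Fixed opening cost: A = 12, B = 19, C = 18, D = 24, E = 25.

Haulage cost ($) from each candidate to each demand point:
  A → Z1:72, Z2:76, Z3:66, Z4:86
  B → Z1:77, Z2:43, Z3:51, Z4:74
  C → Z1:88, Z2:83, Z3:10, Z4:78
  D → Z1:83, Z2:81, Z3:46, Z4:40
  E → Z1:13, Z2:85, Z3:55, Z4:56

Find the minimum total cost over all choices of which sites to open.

Open {B, C, E}: assign each demand point to its cheapest open site.
  Z1→E 13, Z2→B 43, Z3→C 10, Z4→E 56
  haulage cost 122, fixed 62 → total 184.
Compare {B, C, D, E}: haulage cost 106 + fixed 86 = 192.
Compare {A, B, C, E}: haulage cost 122 + fixed 74 = 196.
Compare {A, B, C, D, E}: haulage cost 106 + fixed 98 = 204.
All other subsets cost ≥ 192. Minimum total cost: 184.

184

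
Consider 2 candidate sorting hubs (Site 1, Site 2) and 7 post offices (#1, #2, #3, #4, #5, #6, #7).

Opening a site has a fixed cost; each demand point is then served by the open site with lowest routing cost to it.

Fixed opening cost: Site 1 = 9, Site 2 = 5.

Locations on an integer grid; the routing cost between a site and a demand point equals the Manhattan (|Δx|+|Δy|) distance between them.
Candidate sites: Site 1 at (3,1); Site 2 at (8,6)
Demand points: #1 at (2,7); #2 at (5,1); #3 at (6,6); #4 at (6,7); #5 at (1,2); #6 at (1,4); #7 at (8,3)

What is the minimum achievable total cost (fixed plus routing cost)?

Open {Site 1, Site 2}: assign each demand point to its cheapest open site.
  #1→Site 1 7, #2→Site 1 2, #3→Site 2 2, #4→Site 2 3, #5→Site 1 3, #6→Site 1 5, #7→Site 2 3
  routing cost 25, fixed 14 → total 39.
Compare {Site 2}: routing cost 43 + fixed 5 = 48.
Compare {Site 1}: routing cost 41 + fixed 9 = 50.

39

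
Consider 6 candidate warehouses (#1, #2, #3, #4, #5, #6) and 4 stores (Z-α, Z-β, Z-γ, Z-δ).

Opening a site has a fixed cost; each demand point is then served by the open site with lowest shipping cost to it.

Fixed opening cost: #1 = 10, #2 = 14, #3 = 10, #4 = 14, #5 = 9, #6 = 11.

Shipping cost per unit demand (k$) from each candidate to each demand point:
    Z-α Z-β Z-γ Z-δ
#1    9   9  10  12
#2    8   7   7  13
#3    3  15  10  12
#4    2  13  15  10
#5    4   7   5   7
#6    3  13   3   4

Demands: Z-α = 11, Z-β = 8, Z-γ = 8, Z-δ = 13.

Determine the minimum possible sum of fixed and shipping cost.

185

Open {#5, #6}: assign each demand point to its cheapest open site.
  Z-α→#6 11×3=33, Z-β→#5 8×7=56, Z-γ→#6 8×3=24, Z-δ→#6 13×4=52
  shipping cost 165, fixed 20 → total 185.
Compare {#4, #5, #6}: shipping cost 154 + fixed 34 = 188.
Compare {#2, #6}: shipping cost 165 + fixed 25 = 190.
Compare {#2, #4, #6}: shipping cost 154 + fixed 39 = 193.
All other subsets cost ≥ 188. Minimum total cost: 185.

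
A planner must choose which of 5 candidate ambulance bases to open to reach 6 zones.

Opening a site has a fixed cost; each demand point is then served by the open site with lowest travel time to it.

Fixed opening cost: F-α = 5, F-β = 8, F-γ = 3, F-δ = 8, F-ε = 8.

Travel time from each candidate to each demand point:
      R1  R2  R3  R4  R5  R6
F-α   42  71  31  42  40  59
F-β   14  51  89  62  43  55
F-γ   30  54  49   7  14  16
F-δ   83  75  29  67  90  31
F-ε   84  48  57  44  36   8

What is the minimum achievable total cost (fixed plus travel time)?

146

Open {F-α, F-β, F-γ, F-ε}: assign each demand point to its cheapest open site.
  R1→F-β 14, R2→F-ε 48, R3→F-α 31, R4→F-γ 7, R5→F-γ 14, R6→F-ε 8
  travel time 122, fixed 24 → total 146.
Compare {F-β, F-γ, F-δ, F-ε}: travel time 120 + fixed 27 = 147.
Compare {F-α, F-β, F-γ}: travel time 133 + fixed 16 = 149.
Compare {F-β, F-γ, F-δ}: travel time 131 + fixed 19 = 150.
All other subsets cost ≥ 147. Minimum total cost: 146.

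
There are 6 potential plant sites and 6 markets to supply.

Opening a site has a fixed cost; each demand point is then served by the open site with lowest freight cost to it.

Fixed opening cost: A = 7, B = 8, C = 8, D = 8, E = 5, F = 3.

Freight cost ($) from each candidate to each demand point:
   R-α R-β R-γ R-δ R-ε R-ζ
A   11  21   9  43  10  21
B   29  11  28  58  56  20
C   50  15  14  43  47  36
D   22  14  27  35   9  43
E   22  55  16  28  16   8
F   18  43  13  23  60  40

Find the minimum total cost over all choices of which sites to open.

95

Open {A, B, E, F}: assign each demand point to its cheapest open site.
  R-α→A 11, R-β→B 11, R-γ→A 9, R-δ→F 23, R-ε→A 10, R-ζ→E 8
  freight cost 72, fixed 23 → total 95.
Compare {A, B, E}: freight cost 77 + fixed 20 = 97.
Compare {A, E, F}: freight cost 82 + fixed 15 = 97.
Compare {A, D, E, F}: freight cost 74 + fixed 23 = 97.
All other subsets cost ≥ 97. Minimum total cost: 95.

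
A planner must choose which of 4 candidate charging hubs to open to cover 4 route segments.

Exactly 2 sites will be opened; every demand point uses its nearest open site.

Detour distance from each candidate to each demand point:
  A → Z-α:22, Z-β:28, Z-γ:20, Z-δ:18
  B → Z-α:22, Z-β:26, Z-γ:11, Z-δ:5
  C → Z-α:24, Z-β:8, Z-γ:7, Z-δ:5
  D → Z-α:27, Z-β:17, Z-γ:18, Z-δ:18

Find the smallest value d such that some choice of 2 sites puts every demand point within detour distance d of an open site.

22

Open {A, C}.
  Farthest demand point is Z-α at detour distance 22 (to A); all others are ≤ 22.
With {A, D} the worst case is 22.
With {B, C} the worst case is 22.
No size-2 selection achieves below 22.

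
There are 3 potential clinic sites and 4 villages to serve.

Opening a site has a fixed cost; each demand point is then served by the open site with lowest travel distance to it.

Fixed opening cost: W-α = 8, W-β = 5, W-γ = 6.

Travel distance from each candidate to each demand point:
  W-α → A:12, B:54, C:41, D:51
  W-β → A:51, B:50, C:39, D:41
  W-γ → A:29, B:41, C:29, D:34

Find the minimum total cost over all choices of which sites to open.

Open {W-α, W-γ}: assign each demand point to its cheapest open site.
  A→W-α 12, B→W-γ 41, C→W-γ 29, D→W-γ 34
  travel distance 116, fixed 14 → total 130.
Compare {W-α, W-β, W-γ}: travel distance 116 + fixed 19 = 135.
Compare {W-γ}: travel distance 133 + fixed 6 = 139.
Compare {W-β, W-γ}: travel distance 133 + fixed 11 = 144.
All other subsets cost ≥ 135. Minimum total cost: 130.

130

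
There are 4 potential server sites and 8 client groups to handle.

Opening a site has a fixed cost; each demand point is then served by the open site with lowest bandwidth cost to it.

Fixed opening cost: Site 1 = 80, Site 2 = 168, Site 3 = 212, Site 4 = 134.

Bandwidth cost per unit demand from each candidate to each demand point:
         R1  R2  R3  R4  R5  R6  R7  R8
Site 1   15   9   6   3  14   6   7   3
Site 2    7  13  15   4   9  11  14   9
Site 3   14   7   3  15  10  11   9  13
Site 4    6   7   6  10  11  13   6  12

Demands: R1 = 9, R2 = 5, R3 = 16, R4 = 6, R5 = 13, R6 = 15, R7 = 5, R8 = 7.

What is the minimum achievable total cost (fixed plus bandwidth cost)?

Open {Site 1, Site 4}: assign each demand point to its cheapest open site.
  R1→Site 4 9×6=54, R2→Site 4 5×7=35, R3→Site 1 16×6=96, R4→Site 1 6×3=18, R5→Site 4 13×11=143, R6→Site 1 15×6=90, R7→Site 4 5×6=30, R8→Site 1 7×3=21
  bandwidth cost 487, fixed 214 → total 701.
Compare {Site 1}: bandwidth cost 622 + fixed 80 = 702.
Compare {Site 1, Site 2}: bandwidth cost 485 + fixed 248 = 733.
Compare {Site 1, Site 3}: bandwidth cost 503 + fixed 292 = 795.
All other subsets cost ≥ 702. Minimum total cost: 701.

701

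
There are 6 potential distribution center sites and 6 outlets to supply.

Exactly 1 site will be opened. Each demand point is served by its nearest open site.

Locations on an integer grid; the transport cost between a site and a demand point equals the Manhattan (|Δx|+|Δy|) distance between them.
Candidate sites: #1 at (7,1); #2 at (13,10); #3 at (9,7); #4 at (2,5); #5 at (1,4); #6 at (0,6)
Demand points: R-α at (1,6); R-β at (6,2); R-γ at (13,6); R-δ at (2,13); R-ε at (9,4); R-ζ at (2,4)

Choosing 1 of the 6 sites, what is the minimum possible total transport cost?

38

Open {#4}.
  R-α→#4 2, R-β→#4 7, R-γ→#4 12, R-δ→#4 8, R-ε→#4 8, R-ζ→#4 1  ⇒ total 38.
Compare {#5}: total 42.
Compare {#3}: total 48.
No size-1 selection does better; minimum is 38.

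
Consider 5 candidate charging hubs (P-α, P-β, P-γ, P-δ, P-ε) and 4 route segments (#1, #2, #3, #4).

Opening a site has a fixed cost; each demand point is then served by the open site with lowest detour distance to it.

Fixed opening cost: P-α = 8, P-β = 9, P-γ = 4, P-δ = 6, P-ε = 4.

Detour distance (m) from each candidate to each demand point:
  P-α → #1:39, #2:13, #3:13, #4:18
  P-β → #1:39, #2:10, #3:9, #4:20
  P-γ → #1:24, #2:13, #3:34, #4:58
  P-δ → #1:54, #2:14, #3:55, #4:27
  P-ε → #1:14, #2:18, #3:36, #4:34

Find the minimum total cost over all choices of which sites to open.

66

Open {P-β, P-ε}: assign each demand point to its cheapest open site.
  #1→P-ε 14, #2→P-β 10, #3→P-β 9, #4→P-β 20
  detour distance 53, fixed 13 → total 66.
Compare {P-α, P-ε}: detour distance 58 + fixed 12 = 70.
Compare {P-β, P-γ, P-ε}: detour distance 53 + fixed 17 = 70.
Compare {P-α, P-β, P-ε}: detour distance 51 + fixed 21 = 72.
All other subsets cost ≥ 70. Minimum total cost: 66.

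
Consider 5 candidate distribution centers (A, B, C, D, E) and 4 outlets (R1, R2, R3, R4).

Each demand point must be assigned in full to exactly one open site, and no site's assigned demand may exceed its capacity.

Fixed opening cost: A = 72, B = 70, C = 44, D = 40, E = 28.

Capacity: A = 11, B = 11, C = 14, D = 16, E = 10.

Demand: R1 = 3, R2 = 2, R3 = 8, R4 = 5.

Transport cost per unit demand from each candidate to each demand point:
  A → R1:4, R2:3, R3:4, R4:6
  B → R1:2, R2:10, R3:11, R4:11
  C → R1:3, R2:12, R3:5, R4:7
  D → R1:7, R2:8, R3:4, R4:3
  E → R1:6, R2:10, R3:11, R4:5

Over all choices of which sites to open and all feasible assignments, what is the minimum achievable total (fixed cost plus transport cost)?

149

Open {D, E}; cheapest assignment that respects the capacities:
  D (cap 16, load 15): R2, R3, R4 — cost 2×8 + 8×4 + 5×3 = 63
  E (cap 10, load 3): R1 — cost 3×6 = 18
  Shipping 81, fixed 68 → total 149.
  Any other capacity-feasible assignment to {D, E} ships for at least 81.
Compare {C, D}: its best feasible assignment gives total 156.
Compare {C, E}: its best feasible assignment gives total 166.
Every other set of open sites that can feasibly serve all demand totals ≥ 156 even under its best assignment. Minimum: 149.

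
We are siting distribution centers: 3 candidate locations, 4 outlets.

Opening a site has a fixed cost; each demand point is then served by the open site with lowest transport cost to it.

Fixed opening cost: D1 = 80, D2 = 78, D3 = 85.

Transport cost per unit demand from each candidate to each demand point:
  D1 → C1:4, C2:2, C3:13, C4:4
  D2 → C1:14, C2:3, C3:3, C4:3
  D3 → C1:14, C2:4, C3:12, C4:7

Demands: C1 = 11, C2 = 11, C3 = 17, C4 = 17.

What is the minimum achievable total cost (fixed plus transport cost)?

Open {D1, D2}: assign each demand point to its cheapest open site.
  C1→D1 11×4=44, C2→D1 11×2=22, C3→D2 17×3=51, C4→D2 17×3=51
  transport cost 168, fixed 158 → total 326.
Compare {D2}: transport cost 289 + fixed 78 = 367.
Compare {D1, D2, D3}: transport cost 168 + fixed 243 = 411.
Compare {D1}: transport cost 355 + fixed 80 = 435.
All other subsets cost ≥ 367. Minimum total cost: 326.

326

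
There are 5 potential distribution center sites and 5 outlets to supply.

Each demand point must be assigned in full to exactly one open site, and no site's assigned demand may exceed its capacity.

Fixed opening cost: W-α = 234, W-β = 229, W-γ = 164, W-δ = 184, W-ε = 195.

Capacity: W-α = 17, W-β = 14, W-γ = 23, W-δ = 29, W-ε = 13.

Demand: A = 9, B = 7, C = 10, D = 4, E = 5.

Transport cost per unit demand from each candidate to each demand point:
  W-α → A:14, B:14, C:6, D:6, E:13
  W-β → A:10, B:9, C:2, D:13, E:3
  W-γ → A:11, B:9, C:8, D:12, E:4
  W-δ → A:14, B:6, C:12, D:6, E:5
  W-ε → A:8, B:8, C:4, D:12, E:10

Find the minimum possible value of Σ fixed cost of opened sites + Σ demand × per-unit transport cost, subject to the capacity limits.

Open {W-γ, W-δ}; cheapest assignment that respects the capacities:
  W-γ (cap 23, load 19): A, C — cost 9×11 + 10×8 = 179
  W-δ (cap 29, load 16): B, D, E — cost 7×6 + 4×6 + 5×5 = 91
  Shipping 270, fixed 348 → total 618.
  Any other capacity-feasible assignment to {W-γ, W-δ} ships for at least 270.
Compare {W-δ, W-ε}: its best feasible assignment gives total 636.
Compare {W-γ, W-ε}: its best feasible assignment gives total 642.
Every other set of open sites that can feasibly serve all demand totals ≥ 636 even under its best assignment. Minimum: 618.

618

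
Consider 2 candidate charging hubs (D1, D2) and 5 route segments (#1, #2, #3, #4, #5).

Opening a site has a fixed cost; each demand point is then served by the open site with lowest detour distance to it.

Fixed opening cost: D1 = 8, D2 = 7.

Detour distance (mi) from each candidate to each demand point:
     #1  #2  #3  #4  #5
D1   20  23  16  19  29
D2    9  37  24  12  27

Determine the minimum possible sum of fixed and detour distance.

Open {D1, D2}: assign each demand point to its cheapest open site.
  #1→D2 9, #2→D1 23, #3→D1 16, #4→D2 12, #5→D2 27
  detour distance 87, fixed 15 → total 102.
Compare {D1}: detour distance 107 + fixed 8 = 115.
Compare {D2}: detour distance 109 + fixed 7 = 116.

102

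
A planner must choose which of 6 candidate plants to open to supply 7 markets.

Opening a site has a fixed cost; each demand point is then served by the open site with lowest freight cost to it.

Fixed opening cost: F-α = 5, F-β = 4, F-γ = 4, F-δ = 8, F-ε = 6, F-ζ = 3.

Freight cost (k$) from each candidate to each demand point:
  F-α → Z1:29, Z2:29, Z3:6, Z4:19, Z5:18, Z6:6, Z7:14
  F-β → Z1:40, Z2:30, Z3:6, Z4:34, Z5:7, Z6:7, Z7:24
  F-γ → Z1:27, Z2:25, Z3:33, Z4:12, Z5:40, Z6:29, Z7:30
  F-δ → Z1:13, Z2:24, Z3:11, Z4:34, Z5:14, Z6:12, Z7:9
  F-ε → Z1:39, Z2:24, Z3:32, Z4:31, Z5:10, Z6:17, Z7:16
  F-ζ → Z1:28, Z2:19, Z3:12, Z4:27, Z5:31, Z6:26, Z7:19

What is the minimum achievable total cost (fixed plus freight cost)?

92

Open {F-β, F-γ, F-δ, F-ζ}: assign each demand point to its cheapest open site.
  Z1→F-δ 13, Z2→F-ζ 19, Z3→F-β 6, Z4→F-γ 12, Z5→F-β 7, Z6→F-β 7, Z7→F-δ 9
  freight cost 73, fixed 19 → total 92.
Compare {F-β, F-γ, F-δ}: freight cost 78 + fixed 16 = 94.
Compare {F-α, F-β, F-γ, F-δ, F-ζ}: freight cost 72 + fixed 24 = 96.
Compare {F-α, F-β, F-γ, F-δ}: freight cost 77 + fixed 21 = 98.
All other subsets cost ≥ 94. Minimum total cost: 92.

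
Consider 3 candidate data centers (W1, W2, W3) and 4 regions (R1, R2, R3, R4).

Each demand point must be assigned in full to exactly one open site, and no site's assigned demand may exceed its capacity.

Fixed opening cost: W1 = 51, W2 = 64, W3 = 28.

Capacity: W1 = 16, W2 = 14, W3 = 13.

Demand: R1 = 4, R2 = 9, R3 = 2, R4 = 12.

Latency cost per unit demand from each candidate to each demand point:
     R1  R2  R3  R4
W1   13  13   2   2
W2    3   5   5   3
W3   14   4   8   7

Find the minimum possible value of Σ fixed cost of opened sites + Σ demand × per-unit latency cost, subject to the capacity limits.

199

Open {W1, W3}; cheapest assignment that respects the capacities:
  W1 (cap 16, load 14): R3, R4 — cost 2×2 + 12×2 = 28
  W3 (cap 13, load 13): R1, R2 — cost 4×14 + 9×4 = 92
  Shipping 120, fixed 79 → total 199.
  Any other capacity-feasible assignment to {W1, W3} ships for at least 120.
Compare {W1, W2}: its best feasible assignment gives total 200.
Compare {W1, W2, W3}: its best feasible assignment gives total 219.
Every other set of open sites that can feasibly serve all demand totals ≥ 200 even under its best assignment. Minimum: 199.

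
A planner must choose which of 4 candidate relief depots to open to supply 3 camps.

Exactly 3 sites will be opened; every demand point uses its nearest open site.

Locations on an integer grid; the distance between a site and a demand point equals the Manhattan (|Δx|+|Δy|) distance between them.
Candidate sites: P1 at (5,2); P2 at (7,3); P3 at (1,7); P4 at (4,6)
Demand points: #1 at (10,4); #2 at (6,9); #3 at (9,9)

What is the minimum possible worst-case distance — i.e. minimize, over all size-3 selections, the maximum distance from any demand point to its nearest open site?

Open {P1, P2, P3}.
  Farthest demand point is #3 at distance 8 (to P2); all others are ≤ 8.
With {P1, P2, P4} the worst case is 8.
With {P1, P3, P4} the worst case is 8.
No size-3 selection achieves below 8.

8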